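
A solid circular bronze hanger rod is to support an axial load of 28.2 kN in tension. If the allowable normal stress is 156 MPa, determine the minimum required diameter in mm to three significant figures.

15.2 mm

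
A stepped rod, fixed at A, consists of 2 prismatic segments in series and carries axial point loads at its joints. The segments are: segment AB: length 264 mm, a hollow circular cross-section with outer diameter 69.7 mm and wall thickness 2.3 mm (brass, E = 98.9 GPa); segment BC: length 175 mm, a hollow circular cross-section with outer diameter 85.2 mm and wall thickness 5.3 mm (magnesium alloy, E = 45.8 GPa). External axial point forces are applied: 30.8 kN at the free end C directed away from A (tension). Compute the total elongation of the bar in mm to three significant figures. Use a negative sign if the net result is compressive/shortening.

Internal axial forces (sectioning from the free end, tension +): N_BC = 30.8 kN, N_AB = 30.8 kN.
A_AB = 487 mm².
A_BC = 1330 mm².
δ_AB = 30800·264/(487·98900) = 0.1688 mm
δ_BC = 30800·175/(1330·45800) = 0.08846 mm
δ = Σδ_i = 0.2573 mm.

0.257 mm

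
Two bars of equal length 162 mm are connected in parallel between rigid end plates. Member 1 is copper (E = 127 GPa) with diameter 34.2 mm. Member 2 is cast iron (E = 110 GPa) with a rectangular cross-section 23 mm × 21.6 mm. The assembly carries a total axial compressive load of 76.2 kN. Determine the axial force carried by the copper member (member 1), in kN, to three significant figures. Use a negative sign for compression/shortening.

A_1 = 918.6 mm².
A_2 = 496.8 mm².
Equal strain + equilibrium ⇒ each member carries load in proportion to AE: A₁E₁ = 116700000 N, A₂E₂ = 54650000 N, ΣAE = 171300000 N.
F₁ = P·A₁E₁/ΣAE = -76200·116700000/171300000 = -51890 N.

-51.9 kN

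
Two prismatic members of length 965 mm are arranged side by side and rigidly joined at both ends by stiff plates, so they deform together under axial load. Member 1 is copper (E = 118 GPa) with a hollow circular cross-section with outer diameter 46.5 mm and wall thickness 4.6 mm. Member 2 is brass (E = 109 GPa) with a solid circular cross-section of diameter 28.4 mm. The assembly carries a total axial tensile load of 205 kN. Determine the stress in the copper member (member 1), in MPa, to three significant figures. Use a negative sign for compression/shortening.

A_1 = 605.5 mm².
A_2 = 633.5 mm².
Equal strain + equilibrium ⇒ each member carries load in proportion to AE: A₁E₁ = 71450000 N, A₂E₂ = 69050000 N, ΣAE = 140500000 N.
σ₁ = P·E₁/ΣAE = 205000·118000/140500000 = 172.2 MPa.

172 MPa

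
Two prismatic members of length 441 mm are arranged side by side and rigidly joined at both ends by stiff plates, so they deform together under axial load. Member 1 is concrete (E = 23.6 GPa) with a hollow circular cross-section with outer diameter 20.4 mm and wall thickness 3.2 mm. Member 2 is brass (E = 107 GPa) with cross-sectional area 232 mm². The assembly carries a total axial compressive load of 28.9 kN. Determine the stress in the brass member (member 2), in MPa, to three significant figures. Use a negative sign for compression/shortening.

-107 MPa

A_1 = 172.9 mm².
Equal strain + equilibrium ⇒ each member carries load in proportion to AE: A₁E₁ = 4081000 N, A₂E₂ = 24820000 N, ΣAE = 28900000 N.
σ₂ = P·E₂/ΣAE = -28900·107000/28900000 = -107 MPa.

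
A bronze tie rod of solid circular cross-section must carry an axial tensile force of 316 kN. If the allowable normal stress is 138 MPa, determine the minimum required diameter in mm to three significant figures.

54.0 mm

Required area A ≥ P/σ_allow = 316000/138 = 2290 mm².
For a solid circular section, d ≥ √(4A/π) = 54 mm.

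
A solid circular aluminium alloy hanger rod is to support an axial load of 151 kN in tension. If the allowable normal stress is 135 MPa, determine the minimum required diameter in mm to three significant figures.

Required area A ≥ P/σ_allow = 151000/135 = 1119 mm².
For a solid circular section, d ≥ √(4A/π) = 37.74 mm.

37.7 mm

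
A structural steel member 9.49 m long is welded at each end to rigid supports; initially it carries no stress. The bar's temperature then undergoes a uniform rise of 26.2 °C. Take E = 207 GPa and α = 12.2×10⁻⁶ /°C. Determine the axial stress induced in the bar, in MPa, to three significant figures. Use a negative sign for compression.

Free thermal expansion αLΔT = 12.2e-6 · 9490 · 26.2 = 3.033 mm.
The walls impose strain ε = −(3.033)/9490 = -3.1964e-04; σ = Eε = 207000 · -3.1964e-04 = -66.17 MPa.

-66.2 MPa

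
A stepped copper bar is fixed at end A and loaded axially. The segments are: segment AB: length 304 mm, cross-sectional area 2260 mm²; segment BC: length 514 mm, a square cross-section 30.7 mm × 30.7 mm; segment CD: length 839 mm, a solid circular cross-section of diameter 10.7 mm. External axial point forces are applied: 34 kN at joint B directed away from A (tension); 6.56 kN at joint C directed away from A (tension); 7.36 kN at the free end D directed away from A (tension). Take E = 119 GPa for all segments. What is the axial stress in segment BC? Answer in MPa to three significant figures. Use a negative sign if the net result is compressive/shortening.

Internal axial forces (sectioning from the free end, tension +): N_CD = 7.36 kN, N_BC = 13.92 kN, N_AB = 47.92 kN.
A_BC = 942.5 mm².
σ_BC = N_BC/A_BC = 13920/942.5 = 14.77 MPa.

14.8 MPa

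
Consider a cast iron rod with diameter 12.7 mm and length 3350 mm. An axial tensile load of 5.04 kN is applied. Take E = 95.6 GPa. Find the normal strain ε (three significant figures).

A = 126.7 mm².
σ = N/A = 39.79 MPa; ε = σ/E = 39.79/95600 = 4.162e-04.

4.16e-04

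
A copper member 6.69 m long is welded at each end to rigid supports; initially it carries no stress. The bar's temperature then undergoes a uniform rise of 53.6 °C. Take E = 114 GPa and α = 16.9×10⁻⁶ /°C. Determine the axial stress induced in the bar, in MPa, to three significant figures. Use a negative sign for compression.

Free thermal expansion αLΔT = 16.9e-6 · 6690 · 53.6 = 6.06 mm.
The walls impose strain ε = −(6.06)/6690 = -9.0584e-04; σ = Eε = 114000 · -9.0584e-04 = -103.3 MPa.

-103 MPa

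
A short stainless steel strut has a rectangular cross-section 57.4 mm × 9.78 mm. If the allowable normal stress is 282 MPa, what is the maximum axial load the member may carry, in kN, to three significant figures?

A = 561.4 mm².
P_max = σ_allow · A = 282 · 561.4 = 158300 N = 158.3 kN.

158 kN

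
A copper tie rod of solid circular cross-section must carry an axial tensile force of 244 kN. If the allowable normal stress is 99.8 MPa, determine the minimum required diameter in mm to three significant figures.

55.8 mm

Required area A ≥ P/σ_allow = 244000/99.8 = 2445 mm².
For a solid circular section, d ≥ √(4A/π) = 55.79 mm.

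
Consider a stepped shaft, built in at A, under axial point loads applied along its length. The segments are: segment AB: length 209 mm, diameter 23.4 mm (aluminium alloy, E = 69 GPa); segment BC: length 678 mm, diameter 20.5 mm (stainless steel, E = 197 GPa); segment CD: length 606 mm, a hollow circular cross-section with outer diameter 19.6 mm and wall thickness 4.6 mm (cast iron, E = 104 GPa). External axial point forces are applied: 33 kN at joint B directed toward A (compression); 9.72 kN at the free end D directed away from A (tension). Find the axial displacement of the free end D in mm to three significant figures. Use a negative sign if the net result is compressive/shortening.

0.199 mm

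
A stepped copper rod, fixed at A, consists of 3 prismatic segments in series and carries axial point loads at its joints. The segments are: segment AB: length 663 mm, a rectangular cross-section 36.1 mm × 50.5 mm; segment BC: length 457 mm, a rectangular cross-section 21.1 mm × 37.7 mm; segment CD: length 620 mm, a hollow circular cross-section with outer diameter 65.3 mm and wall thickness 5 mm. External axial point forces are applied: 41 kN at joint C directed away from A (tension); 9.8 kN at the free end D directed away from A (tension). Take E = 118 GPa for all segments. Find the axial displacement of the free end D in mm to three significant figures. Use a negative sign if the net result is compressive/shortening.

0.458 mm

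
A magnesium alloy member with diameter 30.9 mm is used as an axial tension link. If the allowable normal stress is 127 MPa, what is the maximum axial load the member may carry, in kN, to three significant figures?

A = 749.9 mm².
P_max = σ_allow · A = 127 · 749.9 = 95240 N = 95.24 kN.

95.2 kN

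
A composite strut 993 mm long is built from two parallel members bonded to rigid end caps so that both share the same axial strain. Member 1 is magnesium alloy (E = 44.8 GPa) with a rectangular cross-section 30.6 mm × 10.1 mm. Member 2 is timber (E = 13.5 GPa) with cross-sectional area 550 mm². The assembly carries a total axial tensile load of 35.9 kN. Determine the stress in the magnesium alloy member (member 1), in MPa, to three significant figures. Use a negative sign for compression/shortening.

75.6 MPa

A_1 = 309.1 mm².
Equal strain + equilibrium ⇒ each member carries load in proportion to AE: A₁E₁ = 13850000 N, A₂E₂ = 7425000 N, ΣAE = 21270000 N.
σ₁ = P·E₁/ΣAE = 35900·44800/21270000 = 75.61 MPa.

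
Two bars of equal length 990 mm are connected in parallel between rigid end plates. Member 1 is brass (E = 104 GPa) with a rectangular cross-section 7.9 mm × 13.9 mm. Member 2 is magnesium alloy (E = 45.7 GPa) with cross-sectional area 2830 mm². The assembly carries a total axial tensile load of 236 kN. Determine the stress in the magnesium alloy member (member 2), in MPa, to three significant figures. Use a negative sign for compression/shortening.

76.6 MPa

A_1 = 109.8 mm².
Equal strain + equilibrium ⇒ each member carries load in proportion to AE: A₁E₁ = 11420000 N, A₂E₂ = 129300000 N, ΣAE = 140800000 N.
σ₂ = P·E₂/ΣAE = 236000·45700/140800000 = 76.63 MPa.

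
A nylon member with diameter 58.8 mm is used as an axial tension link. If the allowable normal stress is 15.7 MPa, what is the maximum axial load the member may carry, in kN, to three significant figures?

A = 2715 mm².
P_max = σ_allow · A = 15.7 · 2715 = 42630 N = 42.63 kN.

42.6 kN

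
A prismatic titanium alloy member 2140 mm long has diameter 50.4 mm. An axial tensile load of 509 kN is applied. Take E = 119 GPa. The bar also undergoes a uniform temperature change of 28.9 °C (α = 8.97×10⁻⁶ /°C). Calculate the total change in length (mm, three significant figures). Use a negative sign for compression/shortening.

A = 1995 mm².
δ_mech = NL/(AE) = 509000·2140/(1995·119000) = 4.588 mm.
δ_thermal = αLΔT = 8.97e-6·2140·28.9 = 0.5548 mm.
δ = δ_mech + δ_thermal = 5.143 mm.

5.14 mm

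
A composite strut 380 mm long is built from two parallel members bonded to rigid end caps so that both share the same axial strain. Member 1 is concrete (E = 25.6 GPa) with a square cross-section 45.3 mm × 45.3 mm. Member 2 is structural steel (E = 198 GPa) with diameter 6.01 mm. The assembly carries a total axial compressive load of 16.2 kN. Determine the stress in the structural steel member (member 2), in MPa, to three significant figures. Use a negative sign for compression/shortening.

A_1 = 2052 mm².
A_2 = 28.37 mm².
Equal strain + equilibrium ⇒ each member carries load in proportion to AE: A₁E₁ = 52530000 N, A₂E₂ = 5617000 N, ΣAE = 58150000 N.
σ₂ = P·E₂/ΣAE = -16200·198000/58150000 = -55.16 MPa.

-55.2 MPa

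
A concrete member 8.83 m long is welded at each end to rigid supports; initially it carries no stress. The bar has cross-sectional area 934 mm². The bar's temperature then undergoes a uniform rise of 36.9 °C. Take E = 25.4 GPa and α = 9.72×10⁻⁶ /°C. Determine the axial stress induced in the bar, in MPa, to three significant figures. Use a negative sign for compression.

-9.11 MPa

Free thermal expansion αLΔT = 9.72e-6 · 8830 · 36.9 = 3.167 mm.
The walls impose strain ε = −(3.167)/8830 = -3.5867e-04; σ = Eε = 25400 · -3.5867e-04 = -9.11 MPa.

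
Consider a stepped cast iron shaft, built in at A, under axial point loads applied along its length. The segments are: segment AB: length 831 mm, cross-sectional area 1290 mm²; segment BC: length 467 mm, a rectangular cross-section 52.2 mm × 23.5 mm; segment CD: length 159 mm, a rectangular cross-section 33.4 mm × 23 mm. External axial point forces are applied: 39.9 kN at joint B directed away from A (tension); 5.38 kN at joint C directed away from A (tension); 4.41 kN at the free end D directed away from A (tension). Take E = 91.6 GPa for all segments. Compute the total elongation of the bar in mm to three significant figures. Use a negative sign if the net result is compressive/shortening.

0.400 mm

Internal axial forces (sectioning from the free end, tension +): N_CD = 4.41 kN, N_BC = 9.79 kN, N_AB = 49.69 kN.
A_BC = 1227 mm².
A_CD = 768.2 mm².
δ_AB = 49690·831/(1290·91600) = 0.3494 mm
δ_BC = 9790·467/(1227·91600) = 0.04069 mm
δ_CD = 4410·159/(768.2·91600) = 0.009965 mm
δ = Σδ_i = 0.4001 mm.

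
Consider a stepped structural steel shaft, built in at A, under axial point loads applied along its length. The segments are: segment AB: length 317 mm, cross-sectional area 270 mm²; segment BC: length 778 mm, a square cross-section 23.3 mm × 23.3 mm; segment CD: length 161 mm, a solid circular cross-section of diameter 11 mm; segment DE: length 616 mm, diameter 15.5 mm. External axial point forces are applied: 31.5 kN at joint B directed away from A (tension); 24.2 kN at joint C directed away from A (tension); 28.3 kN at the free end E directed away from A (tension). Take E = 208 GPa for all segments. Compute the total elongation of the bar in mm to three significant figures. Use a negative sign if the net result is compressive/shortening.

Internal axial forces (sectioning from the free end, tension +): N_DE = 28.3 kN, N_CD = 28.3 kN, N_BC = 52.5 kN, N_AB = 84 kN.
A_BC = 542.9 mm².
A_CD = 95.03 mm².
A_DE = 188.7 mm².
δ_AB = 84000·317/(270·208000) = 0.4741 mm
δ_BC = 52500·778/(542.9·208000) = 0.3617 mm
δ_CD = 28300·161/(95.03·208000) = 0.2305 mm
δ_DE = 28300·616/(188.7·208000) = 0.4442 mm
δ = Σδ_i = 1.511 mm.

1.51 mm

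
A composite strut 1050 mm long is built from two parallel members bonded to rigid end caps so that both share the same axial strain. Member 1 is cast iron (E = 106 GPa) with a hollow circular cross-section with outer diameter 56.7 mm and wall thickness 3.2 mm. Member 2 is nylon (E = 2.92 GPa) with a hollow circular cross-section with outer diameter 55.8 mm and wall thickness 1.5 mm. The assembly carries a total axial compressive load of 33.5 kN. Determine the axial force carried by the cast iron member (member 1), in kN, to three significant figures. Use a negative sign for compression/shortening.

-33.1 kN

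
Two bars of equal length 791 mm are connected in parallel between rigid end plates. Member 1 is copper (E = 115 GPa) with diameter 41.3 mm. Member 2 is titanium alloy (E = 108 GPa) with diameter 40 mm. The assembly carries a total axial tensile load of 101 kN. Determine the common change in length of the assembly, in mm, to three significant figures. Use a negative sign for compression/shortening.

0.276 mm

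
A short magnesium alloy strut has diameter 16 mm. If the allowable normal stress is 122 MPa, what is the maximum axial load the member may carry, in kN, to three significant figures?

24.5 kN

A = 201.1 mm².
P_max = σ_allow · A = 122 · 201.1 = 24530 N = 24.53 kN.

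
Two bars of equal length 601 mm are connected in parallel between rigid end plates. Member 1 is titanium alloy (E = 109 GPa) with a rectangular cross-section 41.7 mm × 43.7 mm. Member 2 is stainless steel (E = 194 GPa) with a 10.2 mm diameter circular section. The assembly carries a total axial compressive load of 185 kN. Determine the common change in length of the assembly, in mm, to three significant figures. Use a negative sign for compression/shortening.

A_1 = 1822 mm².
A_2 = 81.71 mm².
Equal strain + equilibrium ⇒ each member carries load in proportion to AE: A₁E₁ = 198600000 N, A₂E₂ = 15850000 N, ΣAE = 214500000 N.
δ = PL/ΣAE = -185000·601/214500000 = -0.5184 mm.

-0.518 mm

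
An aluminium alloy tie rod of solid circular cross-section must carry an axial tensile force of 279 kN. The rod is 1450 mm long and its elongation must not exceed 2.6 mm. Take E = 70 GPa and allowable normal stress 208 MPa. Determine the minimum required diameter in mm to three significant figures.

Required area A ≥ P/σ_allow = 279000/208 = 1341 mm².
For a solid circular section, d ≥ √(4A/π) = 41.33 mm.
Elongation limit: A ≥ PL/(Eδ_allow) = 279000·1450/(70000·2.6) = 2223 mm² ⇒ d ≥ 53.2 mm.
The elongation limit governs.

53.2 mm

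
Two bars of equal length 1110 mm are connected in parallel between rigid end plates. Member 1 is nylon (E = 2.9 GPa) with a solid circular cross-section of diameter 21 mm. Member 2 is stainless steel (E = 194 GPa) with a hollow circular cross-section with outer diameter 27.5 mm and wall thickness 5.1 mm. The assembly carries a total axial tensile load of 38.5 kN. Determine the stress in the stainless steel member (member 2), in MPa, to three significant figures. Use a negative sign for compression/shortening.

A_1 = 346.4 mm².
A_2 = 358.9 mm².
Equal strain + equilibrium ⇒ each member carries load in proportion to AE: A₁E₁ = 1004000 N, A₂E₂ = 69630000 N, ΣAE = 70630000 N.
σ₂ = P·E₂/ΣAE = 38500·194000/70630000 = 105.7 MPa.

106 MPa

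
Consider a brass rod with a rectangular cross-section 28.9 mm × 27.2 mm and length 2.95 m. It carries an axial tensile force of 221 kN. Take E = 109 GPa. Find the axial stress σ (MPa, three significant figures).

281 MPa

A = 786.1 mm².
σ = N/A = 221000/786.1 = 281.1 MPa.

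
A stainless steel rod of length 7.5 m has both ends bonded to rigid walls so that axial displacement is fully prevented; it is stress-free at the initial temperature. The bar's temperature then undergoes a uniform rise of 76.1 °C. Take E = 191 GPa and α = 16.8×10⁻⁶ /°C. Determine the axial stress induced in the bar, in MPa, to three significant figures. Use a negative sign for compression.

Free thermal expansion αLΔT = 16.8e-6 · 7500 · 76.1 = 9.589 mm.
The walls impose strain ε = −(9.589)/7500 = -1.2785e-03; σ = Eε = 191000 · -1.2785e-03 = -244.2 MPa.

-244 MPa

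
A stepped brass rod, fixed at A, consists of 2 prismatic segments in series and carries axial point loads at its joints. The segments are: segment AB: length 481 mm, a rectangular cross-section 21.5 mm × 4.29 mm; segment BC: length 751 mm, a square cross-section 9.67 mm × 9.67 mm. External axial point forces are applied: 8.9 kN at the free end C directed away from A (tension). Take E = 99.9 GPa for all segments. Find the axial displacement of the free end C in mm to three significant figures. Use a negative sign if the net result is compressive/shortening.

Internal axial forces (sectioning from the free end, tension +): N_BC = 8.9 kN, N_AB = 8.9 kN.
A_AB = 92.23 mm².
A_BC = 93.51 mm².
δ_AB = 8900·481/(92.23·99900) = 0.4646 mm
δ_BC = 8900·751/(93.51·99900) = 0.7155 mm
δ = Σδ_i = 1.18 mm.

1.18 mm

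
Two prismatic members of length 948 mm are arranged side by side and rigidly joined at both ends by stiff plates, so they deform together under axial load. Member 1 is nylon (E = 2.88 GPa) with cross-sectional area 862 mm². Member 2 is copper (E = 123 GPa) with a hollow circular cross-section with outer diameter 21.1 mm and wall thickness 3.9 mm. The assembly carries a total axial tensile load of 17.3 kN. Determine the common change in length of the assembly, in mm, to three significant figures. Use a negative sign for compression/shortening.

0.577 mm

A_2 = 210.7 mm².
Equal strain + equilibrium ⇒ each member carries load in proportion to AE: A₁E₁ = 2483000 N, A₂E₂ = 25920000 N, ΣAE = 28400000 N.
δ = PL/ΣAE = 17300·948/28400000 = 0.5774 mm.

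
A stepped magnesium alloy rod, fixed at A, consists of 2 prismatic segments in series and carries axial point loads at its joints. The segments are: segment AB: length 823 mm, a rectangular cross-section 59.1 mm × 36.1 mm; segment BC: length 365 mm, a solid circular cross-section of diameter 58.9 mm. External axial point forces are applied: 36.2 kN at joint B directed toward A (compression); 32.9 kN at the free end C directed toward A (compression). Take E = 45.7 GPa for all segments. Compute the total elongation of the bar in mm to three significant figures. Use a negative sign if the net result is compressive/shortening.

-0.680 mm

Internal axial forces (sectioning from the free end, tension +): N_BC = -32.9 kN, N_AB = -69.1 kN.
A_AB = 2134 mm².
A_BC = 2725 mm².
δ_AB = -69100·823/(2134·45700) = -0.5833 mm
δ_BC = -32900·365/(2725·45700) = -0.09644 mm
δ = Σδ_i = -0.6797 mm.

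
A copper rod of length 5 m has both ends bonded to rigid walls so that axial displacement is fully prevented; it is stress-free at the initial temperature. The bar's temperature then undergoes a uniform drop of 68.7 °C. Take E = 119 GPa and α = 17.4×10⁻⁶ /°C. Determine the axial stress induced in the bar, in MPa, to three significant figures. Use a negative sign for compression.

Free thermal expansion αLΔT = 17.4e-6 · 5000 · -68.7 = -5.977 mm.
The walls impose strain ε = −(-5.977)/5000 = 1.1954e-03; σ = Eε = 119000 · 1.1954e-03 = 142.3 MPa.

142 MPa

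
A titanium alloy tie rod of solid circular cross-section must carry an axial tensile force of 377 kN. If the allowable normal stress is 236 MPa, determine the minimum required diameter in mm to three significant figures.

45.1 mm

Required area A ≥ P/σ_allow = 377000/236 = 1597 mm².
For a solid circular section, d ≥ √(4A/π) = 45.1 mm.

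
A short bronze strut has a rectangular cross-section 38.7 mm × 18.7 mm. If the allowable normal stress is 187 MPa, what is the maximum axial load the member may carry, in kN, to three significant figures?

135 kN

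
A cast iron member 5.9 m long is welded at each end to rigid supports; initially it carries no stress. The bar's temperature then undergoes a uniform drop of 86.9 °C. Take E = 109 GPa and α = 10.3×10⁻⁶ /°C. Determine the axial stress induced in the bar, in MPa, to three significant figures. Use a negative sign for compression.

Free thermal expansion αLΔT = 10.3e-6 · 5900 · -86.9 = -5.281 mm.
The walls impose strain ε = −(-5.281)/5900 = 8.9507e-04; σ = Eε = 109000 · 8.9507e-04 = 97.56 MPa.

97.6 MPa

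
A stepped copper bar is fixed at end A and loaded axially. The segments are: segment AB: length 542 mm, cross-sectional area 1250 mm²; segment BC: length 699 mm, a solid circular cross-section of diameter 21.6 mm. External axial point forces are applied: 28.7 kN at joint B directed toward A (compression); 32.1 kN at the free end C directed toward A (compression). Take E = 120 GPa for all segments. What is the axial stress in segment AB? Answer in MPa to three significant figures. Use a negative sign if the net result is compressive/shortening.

Internal axial forces (sectioning from the free end, tension +): N_BC = -32.1 kN, N_AB = -60.8 kN.
σ_AB = N_AB/A_AB = -60800/1250 = -48.64 MPa.

-48.6 MPa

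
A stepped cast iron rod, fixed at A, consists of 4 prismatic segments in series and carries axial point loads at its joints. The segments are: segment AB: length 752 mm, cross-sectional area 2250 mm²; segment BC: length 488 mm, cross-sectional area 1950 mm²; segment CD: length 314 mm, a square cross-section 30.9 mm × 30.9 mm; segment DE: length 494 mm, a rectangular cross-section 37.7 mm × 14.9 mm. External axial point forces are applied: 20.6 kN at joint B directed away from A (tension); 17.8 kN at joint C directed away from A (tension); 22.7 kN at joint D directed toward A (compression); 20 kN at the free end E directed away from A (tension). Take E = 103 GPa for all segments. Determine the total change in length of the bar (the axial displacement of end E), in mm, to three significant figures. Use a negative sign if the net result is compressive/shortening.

Internal axial forces (sectioning from the free end, tension +): N_DE = 20 kN, N_CD = -2.7 kN, N_BC = 15.1 kN, N_AB = 35.7 kN.
A_CD = 954.8 mm².
A_DE = 561.7 mm².
δ_AB = 35700·752/(2250·103000) = 0.1158 mm
δ_BC = 15100·488/(1950·103000) = 0.03669 mm
δ_CD = -2700·314/(954.8·103000) = -0.008621 mm
δ_DE = 20000·494/(561.7·103000) = 0.1708 mm
δ = Σδ_i = 0.3147 mm.

0.315 mm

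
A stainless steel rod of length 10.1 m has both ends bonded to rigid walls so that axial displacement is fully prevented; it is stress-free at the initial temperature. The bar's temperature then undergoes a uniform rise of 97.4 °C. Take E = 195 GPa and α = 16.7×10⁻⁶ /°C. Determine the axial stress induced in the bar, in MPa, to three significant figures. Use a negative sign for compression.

-317 MPa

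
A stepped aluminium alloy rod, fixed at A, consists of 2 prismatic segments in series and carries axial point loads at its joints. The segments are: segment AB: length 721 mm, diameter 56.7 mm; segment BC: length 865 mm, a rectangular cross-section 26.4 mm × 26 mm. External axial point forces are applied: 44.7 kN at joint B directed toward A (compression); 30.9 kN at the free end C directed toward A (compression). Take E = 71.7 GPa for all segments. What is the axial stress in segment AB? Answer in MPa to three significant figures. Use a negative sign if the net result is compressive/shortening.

Internal axial forces (sectioning from the free end, tension +): N_BC = -30.9 kN, N_AB = -75.6 kN.
A_AB = 2525 mm².
σ_AB = N_AB/A_AB = -75600/2525 = -29.94 MPa.

-29.9 MPa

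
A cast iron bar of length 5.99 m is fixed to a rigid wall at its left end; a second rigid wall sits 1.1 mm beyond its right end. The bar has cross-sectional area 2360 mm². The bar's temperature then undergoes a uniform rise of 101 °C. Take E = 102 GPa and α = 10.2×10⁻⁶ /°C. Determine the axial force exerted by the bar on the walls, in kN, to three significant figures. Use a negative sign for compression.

-204 kN

Free thermal expansion αLΔT = 10.2e-6 · 5990 · 101 = 6.171 mm.
The walls engage after the gap closes; constrained expansion = 6.171 − 1.1 = 5.071 mm.
The walls impose strain ε = −(5.071)/5990 = -8.4656e-04; σ = Eε = 102000 · -8.4656e-04 = -86.35 MPa.
Wall reaction R = σ·A = -86.35·2360 = -203800 N = -203.8 kN.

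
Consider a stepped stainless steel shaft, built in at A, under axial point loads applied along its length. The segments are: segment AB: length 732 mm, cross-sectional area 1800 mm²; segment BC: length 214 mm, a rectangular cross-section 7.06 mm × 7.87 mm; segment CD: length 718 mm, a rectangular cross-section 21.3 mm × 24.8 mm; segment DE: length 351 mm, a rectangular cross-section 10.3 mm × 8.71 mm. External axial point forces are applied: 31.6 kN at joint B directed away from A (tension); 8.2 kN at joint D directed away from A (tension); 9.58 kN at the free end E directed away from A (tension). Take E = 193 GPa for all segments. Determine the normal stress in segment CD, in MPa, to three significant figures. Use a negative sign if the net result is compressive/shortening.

33.7 MPa

Internal axial forces (sectioning from the free end, tension +): N_DE = 9.58 kN, N_CD = 17.78 kN, N_BC = 17.78 kN, N_AB = 49.38 kN.
A_CD = 528.2 mm².
σ_CD = N_CD/A_CD = 17780/528.2 = 33.66 MPa.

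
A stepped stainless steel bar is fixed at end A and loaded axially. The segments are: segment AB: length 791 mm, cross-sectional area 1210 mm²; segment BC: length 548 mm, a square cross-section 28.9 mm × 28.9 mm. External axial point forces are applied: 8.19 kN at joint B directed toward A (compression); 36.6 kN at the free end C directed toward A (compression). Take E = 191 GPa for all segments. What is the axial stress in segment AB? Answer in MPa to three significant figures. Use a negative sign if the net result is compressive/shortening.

-37.0 MPa

Internal axial forces (sectioning from the free end, tension +): N_BC = -36.6 kN, N_AB = -44.79 kN.
σ_AB = N_AB/A_AB = -44790/1210 = -37.02 MPa.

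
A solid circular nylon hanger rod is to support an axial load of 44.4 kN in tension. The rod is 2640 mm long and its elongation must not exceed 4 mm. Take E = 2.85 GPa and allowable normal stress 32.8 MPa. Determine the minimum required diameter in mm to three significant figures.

Required area A ≥ P/σ_allow = 44400/32.8 = 1354 mm².
For a solid circular section, d ≥ √(4A/π) = 41.52 mm.
Elongation limit: A ≥ PL/(Eδ_allow) = 44400·2640/(2850·4) = 10280 mm² ⇒ d ≥ 114.4 mm.
The elongation limit governs.

114 mm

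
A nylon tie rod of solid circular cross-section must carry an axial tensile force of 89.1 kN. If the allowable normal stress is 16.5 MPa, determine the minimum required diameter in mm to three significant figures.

Required area A ≥ P/σ_allow = 89100/16.5 = 5400 mm².
For a solid circular section, d ≥ √(4A/π) = 82.92 mm.

82.9 mm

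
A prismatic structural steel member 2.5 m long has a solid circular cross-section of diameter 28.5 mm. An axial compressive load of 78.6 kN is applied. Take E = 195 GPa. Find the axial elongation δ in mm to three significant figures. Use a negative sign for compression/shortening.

-1.58 mm

A = 637.9 mm².
δ_mech = NL/(AE) = -78600·2500/(637.9·195000) = -1.58 mm.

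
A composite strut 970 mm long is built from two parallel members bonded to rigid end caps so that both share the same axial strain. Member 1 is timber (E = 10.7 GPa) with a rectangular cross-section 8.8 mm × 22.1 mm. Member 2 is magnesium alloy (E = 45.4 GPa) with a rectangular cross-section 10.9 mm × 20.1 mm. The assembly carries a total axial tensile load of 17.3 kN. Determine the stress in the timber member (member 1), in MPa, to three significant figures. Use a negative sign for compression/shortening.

15.4 MPa

A_1 = 194.5 mm².
A_2 = 219.1 mm².
Equal strain + equilibrium ⇒ each member carries load in proportion to AE: A₁E₁ = 2081000 N, A₂E₂ = 9947000 N, ΣAE = 12030000 N.
σ₁ = P·E₁/ΣAE = 17300·10700/12030000 = 15.39 MPa.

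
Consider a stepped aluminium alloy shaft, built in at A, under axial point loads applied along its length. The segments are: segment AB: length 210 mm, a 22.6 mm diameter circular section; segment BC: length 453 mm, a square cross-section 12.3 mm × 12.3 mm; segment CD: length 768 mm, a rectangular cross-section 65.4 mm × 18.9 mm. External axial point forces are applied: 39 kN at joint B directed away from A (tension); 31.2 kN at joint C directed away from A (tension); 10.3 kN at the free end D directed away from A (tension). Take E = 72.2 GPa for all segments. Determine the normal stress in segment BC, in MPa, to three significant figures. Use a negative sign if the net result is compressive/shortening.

274 MPa

Internal axial forces (sectioning from the free end, tension +): N_CD = 10.3 kN, N_BC = 41.5 kN, N_AB = 80.5 kN.
A_BC = 151.3 mm².
σ_BC = N_BC/A_BC = 41500/151.3 = 274.3 MPa.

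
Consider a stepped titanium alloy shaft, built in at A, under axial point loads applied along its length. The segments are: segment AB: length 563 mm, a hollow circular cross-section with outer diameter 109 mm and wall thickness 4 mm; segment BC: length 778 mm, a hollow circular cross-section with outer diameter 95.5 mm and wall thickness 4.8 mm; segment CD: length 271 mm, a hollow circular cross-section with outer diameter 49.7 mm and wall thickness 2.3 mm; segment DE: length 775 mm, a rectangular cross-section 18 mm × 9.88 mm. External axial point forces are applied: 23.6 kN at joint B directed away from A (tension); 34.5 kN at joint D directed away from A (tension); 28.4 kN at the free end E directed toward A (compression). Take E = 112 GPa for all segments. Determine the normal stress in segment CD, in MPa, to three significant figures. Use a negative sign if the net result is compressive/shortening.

Internal axial forces (sectioning from the free end, tension +): N_DE = -28.4 kN, N_CD = 6.1 kN, N_BC = 6.1 kN, N_AB = 29.7 kN.
A_CD = 342.5 mm².
σ_CD = N_CD/A_CD = 6100/342.5 = 17.81 MPa.

17.8 MPa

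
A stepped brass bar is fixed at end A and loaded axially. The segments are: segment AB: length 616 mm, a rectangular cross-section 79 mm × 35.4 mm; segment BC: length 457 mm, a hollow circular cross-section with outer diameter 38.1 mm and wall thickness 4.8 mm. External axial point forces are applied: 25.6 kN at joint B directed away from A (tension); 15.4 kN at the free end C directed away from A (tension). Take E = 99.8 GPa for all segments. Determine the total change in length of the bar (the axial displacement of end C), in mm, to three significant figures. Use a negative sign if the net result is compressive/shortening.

Internal axial forces (sectioning from the free end, tension +): N_BC = 15.4 kN, N_AB = 41 kN.
A_AB = 2797 mm².
A_BC = 502.2 mm².
δ_AB = 41000·616/(2797·99800) = 0.09049 mm
δ_BC = 15400·457/(502.2·99800) = 0.1404 mm
δ = Σδ_i = 0.2309 mm.

0.231 mm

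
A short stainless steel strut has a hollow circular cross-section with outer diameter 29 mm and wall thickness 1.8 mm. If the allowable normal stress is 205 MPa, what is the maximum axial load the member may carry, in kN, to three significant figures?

A = 153.8 mm².
P_max = σ_allow · A = 205 · 153.8 = 31530 N = 31.53 kN.

31.5 kN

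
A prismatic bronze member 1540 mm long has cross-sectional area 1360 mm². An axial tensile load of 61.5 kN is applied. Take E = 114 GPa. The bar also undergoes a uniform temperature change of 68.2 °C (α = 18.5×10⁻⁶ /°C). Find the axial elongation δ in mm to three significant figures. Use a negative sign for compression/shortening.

2.55 mm

δ_mech = NL/(AE) = 61500·1540/(1360·114000) = 0.6109 mm.
δ_thermal = αLΔT = 18.5e-6·1540·68.2 = 1.943 mm.
δ = δ_mech + δ_thermal = 2.554 mm.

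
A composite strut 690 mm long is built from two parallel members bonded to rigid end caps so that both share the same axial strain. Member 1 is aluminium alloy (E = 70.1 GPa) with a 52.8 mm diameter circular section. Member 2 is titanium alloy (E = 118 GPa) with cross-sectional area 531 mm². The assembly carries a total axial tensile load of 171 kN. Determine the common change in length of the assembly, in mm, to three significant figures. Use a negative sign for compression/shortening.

0.546 mm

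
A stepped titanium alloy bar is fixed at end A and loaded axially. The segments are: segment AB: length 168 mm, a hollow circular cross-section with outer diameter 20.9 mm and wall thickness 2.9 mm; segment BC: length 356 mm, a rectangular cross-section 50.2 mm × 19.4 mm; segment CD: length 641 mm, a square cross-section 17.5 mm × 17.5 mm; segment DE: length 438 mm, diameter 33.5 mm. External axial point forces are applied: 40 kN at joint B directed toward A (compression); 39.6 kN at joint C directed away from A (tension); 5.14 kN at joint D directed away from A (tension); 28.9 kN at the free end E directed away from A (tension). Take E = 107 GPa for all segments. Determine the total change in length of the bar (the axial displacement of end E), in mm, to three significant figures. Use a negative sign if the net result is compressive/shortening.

Internal axial forces (sectioning from the free end, tension +): N_DE = 28.9 kN, N_CD = 34.04 kN, N_BC = 73.64 kN, N_AB = 33.64 kN.
A_AB = 164 mm².
A_BC = 973.9 mm².
A_CD = 306.2 mm².
A_DE = 881.4 mm².
δ_AB = 33640·168/(164·107000) = 0.3221 mm
δ_BC = 73640·356/(973.9·107000) = 0.2516 mm
δ_CD = 34040·641/(306.2·107000) = 0.6659 mm
δ_DE = 28900·438/(881.4·107000) = 0.1342 mm
δ = Σδ_i = 1.374 mm.

1.37 mm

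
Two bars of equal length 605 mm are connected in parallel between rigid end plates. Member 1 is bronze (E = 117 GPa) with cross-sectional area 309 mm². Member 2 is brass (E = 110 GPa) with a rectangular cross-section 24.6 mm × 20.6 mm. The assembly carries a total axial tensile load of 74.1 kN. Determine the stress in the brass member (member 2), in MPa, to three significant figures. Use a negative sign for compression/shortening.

88.7 MPa

A_2 = 506.8 mm².
Equal strain + equilibrium ⇒ each member carries load in proportion to AE: A₁E₁ = 36150000 N, A₂E₂ = 55740000 N, ΣAE = 91900000 N.
σ₂ = P·E₂/ΣAE = 74100·110000/91900000 = 88.7 MPa.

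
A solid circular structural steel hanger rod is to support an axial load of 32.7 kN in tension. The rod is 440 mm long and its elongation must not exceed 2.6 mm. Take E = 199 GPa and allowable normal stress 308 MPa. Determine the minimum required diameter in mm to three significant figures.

11.6 mm

Required area A ≥ P/σ_allow = 32700/308 = 106.2 mm².
For a solid circular section, d ≥ √(4A/π) = 11.63 mm.
Elongation limit: A ≥ PL/(Eδ_allow) = 32700·440/(199000·2.6) = 27.81 mm² ⇒ d ≥ 5.95 mm.
The stress limit governs.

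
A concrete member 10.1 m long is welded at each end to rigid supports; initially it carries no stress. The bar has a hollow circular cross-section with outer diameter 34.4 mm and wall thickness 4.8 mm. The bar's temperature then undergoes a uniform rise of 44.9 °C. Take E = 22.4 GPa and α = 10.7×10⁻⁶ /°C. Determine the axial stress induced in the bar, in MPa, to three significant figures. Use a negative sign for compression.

Free thermal expansion αLΔT = 10.7e-6 · 10100 · 44.9 = 4.852 mm.
The walls impose strain ε = −(4.852)/10100 = -4.8043e-04; σ = Eε = 22400 · -4.8043e-04 = -10.76 MPa.

-10.8 MPa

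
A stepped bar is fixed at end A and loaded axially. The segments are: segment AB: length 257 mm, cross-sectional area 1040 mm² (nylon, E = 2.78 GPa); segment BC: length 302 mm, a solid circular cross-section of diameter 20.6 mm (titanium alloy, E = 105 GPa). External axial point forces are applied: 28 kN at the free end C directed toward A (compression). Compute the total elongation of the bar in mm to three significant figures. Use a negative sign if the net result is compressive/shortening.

-2.73 mm

Internal axial forces (sectioning from the free end, tension +): N_BC = -28 kN, N_AB = -28 kN.
A_BC = 333.3 mm².
δ_AB = -28000·257/(1040·2780) = -2.489 mm
δ_BC = -28000·302/(333.3·105000) = -0.2416 mm
δ = Σδ_i = -2.731 mm.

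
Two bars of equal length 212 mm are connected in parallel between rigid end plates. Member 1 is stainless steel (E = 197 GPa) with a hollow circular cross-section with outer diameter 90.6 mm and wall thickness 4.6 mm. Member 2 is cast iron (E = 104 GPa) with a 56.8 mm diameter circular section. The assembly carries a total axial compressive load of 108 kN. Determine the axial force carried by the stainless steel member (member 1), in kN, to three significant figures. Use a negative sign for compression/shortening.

A_1 = 1243 mm².
A_2 = 2534 mm².
Equal strain + equilibrium ⇒ each member carries load in proportion to AE: A₁E₁ = 244800000 N, A₂E₂ = 263500000 N, ΣAE = 508400000 N.
F₁ = P·A₁E₁/ΣAE = -108000·244800000/508400000 = -52010 N.

-52.0 kN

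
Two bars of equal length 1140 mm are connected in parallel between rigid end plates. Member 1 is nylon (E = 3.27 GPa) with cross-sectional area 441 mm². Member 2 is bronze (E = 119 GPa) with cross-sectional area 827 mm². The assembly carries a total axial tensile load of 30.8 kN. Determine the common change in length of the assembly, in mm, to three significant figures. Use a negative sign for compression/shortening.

Equal strain + equilibrium ⇒ each member carries load in proportion to AE: A₁E₁ = 1442000 N, A₂E₂ = 98410000 N, ΣAE = 99860000 N.
δ = PL/ΣAE = 30800·1140/99860000 = 0.3516 mm.

0.352 mm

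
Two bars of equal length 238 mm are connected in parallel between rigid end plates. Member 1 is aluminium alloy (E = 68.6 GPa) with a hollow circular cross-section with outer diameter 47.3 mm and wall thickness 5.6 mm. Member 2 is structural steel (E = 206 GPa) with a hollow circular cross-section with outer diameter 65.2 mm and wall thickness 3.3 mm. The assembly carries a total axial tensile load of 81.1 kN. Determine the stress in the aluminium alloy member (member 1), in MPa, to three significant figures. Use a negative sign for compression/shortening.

30.5 MPa

A_1 = 733.6 mm².
A_2 = 641.7 mm².
Equal strain + equilibrium ⇒ each member carries load in proportion to AE: A₁E₁ = 50330000 N, A₂E₂ = 132200000 N, ΣAE = 182500000 N.
σ₁ = P·E₁/ΣAE = 81100·68600/182500000 = 30.48 MPa.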